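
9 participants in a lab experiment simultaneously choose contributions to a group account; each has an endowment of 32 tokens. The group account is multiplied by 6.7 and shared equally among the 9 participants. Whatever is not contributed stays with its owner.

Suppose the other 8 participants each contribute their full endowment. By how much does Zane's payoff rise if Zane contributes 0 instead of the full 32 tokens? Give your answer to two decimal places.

8.18 tokens

Switching from a contribution of 32 to 0 lets Zane keep an extra 32 tokens, but lowers the group account by 32, which costs Zane their own share of that drop: 6.7/9 × 32 = 23.82.
Net gain = 32 − 23.82 = 8.18. The private return per contributed unit (0.7444) is below 1, so free-riding is indeed the best response regardless of what the others do.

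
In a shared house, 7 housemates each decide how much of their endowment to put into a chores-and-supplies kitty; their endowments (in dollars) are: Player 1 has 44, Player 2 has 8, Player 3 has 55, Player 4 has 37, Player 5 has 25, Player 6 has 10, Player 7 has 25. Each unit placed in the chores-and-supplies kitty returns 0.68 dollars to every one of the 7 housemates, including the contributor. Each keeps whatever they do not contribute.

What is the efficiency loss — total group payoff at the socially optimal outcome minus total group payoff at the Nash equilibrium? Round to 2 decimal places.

The private return per contributed unit is 0.68 < 1 for everyone, so the Nash equilibrium is zero contribution and the group total is Σ E_j = 44 + 8 + 55 + 37 + 25 + 10 + 25 = 204.
Each contributed unit returns 4.760 to the group, so the social optimum is full contribution by everyone: group total = 4.760 × 204 = 971.04.
Efficiency loss = (4.760 − 1) × 204 = 767.04.

767.04 dollars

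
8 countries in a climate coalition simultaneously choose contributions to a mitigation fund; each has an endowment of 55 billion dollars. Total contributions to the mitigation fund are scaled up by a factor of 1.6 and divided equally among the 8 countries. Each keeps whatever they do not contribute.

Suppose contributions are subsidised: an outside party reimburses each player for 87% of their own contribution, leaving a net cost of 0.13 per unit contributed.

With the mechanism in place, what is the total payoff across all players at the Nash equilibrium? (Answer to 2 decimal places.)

The effective private return per unit is now (1.6/8) / 0.13 = 1.5385 > 1, so every player's dominant strategy flips to full contribution.
So the Nash equilibrium is full contribution by all 8; the group earns 8 × (55 × 0.87 + 1.6 × 55) = 1086.80.

1086.80 billion dollars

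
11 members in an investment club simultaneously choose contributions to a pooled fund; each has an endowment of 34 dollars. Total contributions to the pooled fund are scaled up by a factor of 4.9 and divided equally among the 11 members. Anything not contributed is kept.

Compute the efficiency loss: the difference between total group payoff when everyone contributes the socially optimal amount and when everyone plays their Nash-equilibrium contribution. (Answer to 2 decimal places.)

1458.60 dollars

Each contributed unit returns 4.9/11 = 0.4455 to its contributor — below 1 — so contributing 0 is dominant for every player. At the Nash equilibrium everyone keeps their 34, and the group total is 11 × 34 = 374.
Each contributed unit returns 4.900 to the group as a whole (0.4455 to each of 11 players), which exceeds 1, so the social optimum is full contribution: group total = 4.900 × 374 = 1832.60.
Efficiency loss = 1832.60 − 374 = 1458.60.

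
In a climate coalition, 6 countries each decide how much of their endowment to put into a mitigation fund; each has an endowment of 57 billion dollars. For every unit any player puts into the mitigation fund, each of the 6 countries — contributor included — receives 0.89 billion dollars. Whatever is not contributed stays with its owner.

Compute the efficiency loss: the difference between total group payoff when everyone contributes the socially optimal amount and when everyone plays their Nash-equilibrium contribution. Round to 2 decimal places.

The private return per contributed unit is 0.89 < 1, so contributing 0 is dominant for every player. At the Nash equilibrium everyone keeps their 57, and the group total is 6 × 57 = 342.
Each contributed unit returns 5.340 to the group as a whole (0.89 to each of 6 players), which exceeds 1, so the social optimum is full contribution: group total = 5.340 × 342 = 1826.28.
Efficiency loss = 1826.28 − 342 = 1484.28.

1484.28 billion dollars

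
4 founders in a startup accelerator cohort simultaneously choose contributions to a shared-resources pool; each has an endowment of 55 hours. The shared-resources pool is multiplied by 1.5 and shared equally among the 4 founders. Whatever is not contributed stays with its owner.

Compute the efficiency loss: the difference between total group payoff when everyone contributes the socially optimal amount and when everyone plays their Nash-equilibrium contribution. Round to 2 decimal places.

Each contributed unit returns 1.5/4 = 0.3750 to its contributor — below 1 — so contributing 0 is dominant for every player. At the Nash equilibrium everyone keeps their 55, and the group total is 4 × 55 = 220.
Each contributed unit returns 1.500 to the group as a whole (0.3750 to each of 4 players), which exceeds 1, so the social optimum is full contribution: group total = 1.500 × 220 = 330.00.
Efficiency loss = 330.00 − 220 = 110.00.

110.00 hours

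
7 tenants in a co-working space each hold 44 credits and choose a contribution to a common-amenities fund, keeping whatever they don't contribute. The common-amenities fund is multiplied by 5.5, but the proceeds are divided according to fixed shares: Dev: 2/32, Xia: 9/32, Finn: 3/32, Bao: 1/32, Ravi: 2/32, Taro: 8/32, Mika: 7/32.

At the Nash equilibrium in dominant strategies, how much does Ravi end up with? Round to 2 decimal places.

Each unit j contributes comes back to j as 5.5 × (j's share), so j prefers to contribute only if that share exceeds 1/5.5 = 0.1818; otherwise keeping the unit dominates.
Xia, Taro and Mika are above the threshold, contributing 44 each; the remaining 4 contribute 0. Total contributed: 132.
Ravi keeps 44 and receives 5.5 × 132 × 2/32 = 45.38 from the common-amenities fund, for a payoff of 89.38.

89.38 credits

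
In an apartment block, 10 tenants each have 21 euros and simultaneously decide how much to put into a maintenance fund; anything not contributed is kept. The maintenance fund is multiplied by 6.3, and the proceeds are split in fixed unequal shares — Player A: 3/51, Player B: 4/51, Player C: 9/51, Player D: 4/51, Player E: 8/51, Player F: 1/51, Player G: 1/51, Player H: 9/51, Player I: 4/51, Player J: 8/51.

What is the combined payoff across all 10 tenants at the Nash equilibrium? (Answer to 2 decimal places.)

Player j's private return per contributed unit is 6.3 × (j's share). Contributing is weakly dominant for j when that share is at least 1/6.3 = 0.1587, and contributing 0 is dominant otherwise.
The shares above 0.1587 belong to Player C and Player H, contributing 21 each; the remaining 8 contribute 0. Total contributed: 42.
The maintenance fund pays out 6.3 × 42 = 264.60 in total (split across the unequal shares, but the aggregate is all that matters for the group sum).
The 8 free-riders keep 21 each, adding 168. Group total = 168 + 264.60 = 432.60.

432.60 euros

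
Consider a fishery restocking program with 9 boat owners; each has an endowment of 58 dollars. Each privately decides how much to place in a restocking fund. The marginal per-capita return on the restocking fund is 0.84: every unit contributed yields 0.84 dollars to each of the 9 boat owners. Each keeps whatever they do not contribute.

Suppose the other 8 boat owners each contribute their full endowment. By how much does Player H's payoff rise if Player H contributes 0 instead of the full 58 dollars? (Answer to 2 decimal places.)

Switching from a contribution of 58 to 0 lets Player H keep an extra 58 dollars, but lowers the restocking fund by 58, which costs Player H their own share of that drop: 0.84 × 58 = 48.72.
Net gain = 58 − 48.72 = 9.28. The private return per contributed unit (0.84) is below 1, so free-riding is indeed the best response regardless of what the others do.

9.28 dollars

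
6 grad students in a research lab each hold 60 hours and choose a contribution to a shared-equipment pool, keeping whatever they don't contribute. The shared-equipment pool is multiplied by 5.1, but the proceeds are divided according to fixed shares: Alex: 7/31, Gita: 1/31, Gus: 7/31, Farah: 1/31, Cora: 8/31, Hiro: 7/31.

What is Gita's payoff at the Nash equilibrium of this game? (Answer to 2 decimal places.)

Each unit j contributes comes back to j as 5.1 × (j's share), so j prefers to contribute only if that share exceeds 1/5.1 = 0.1961; otherwise keeping the unit dominates.
Alex, Gus, Cora and Hiro are above the threshold, contributing 60 each; the remaining 2 contribute 0. Total contributed: 240.
Gita keeps 60 and receives 5.1 × 240 × 1/31 = 39.48 from the shared-equipment pool, for a payoff of 99.48.

99.48 hours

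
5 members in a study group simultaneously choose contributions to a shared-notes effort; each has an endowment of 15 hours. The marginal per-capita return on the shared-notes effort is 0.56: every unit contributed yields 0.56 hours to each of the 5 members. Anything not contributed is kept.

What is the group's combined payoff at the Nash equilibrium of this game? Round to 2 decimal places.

The private return per contributed unit is 0.56 < 1, so contributing 0 is dominant for every player. At the Nash equilibrium everyone keeps their 15, and the group total is 5 × 15 = 75.

75.00 hours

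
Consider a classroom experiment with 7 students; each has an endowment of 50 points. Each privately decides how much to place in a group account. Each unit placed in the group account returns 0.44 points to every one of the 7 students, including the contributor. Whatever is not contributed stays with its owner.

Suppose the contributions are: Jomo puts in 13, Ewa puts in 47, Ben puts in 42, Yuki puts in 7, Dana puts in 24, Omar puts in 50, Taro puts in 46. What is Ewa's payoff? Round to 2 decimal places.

103.76 points

Total contributed: 13 + 47 + 42 + 7 + 24 + 50 + 46 = 229.
Each receives 0.44 × 229 = 100.76 from the group account.
Ewa keeps 50 − 47 = 3, so Ewa's payoff is 3 + 100.76 = 103.76.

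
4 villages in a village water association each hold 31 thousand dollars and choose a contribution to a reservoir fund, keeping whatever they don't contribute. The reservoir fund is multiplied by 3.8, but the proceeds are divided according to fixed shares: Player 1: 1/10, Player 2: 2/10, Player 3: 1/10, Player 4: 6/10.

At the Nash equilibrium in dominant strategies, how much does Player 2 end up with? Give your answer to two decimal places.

54.56 thousand dollars

For player j, contributing a unit is worthwhile iff 3.8 × (j's share) ≥ 1, i.e. iff j's share is at least 0.2632.
The only share above 0.2632 is Player 4's 6/10, contributing 31; the remaining 3 contribute 0. Total contributed: 31.
Player 2 keeps 31 and receives 3.8 × 31 × 2/10 = 23.56 from the reservoir fund, for a payoff of 54.56.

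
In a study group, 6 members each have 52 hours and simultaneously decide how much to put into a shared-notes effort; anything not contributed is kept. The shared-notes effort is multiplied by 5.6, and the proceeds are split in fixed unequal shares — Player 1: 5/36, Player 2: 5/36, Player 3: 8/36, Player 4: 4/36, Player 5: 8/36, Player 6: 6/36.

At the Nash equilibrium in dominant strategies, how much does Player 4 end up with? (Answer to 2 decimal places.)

116.71 hours

A player with share s gets back 5.6·s per unit contributed, so full contribution is dominant for anyone with s > 1/5.6 = 0.1786 and zero contribution is dominant for anyone below.
Player 3 and Player 5 are above the threshold, contributing 52 each; the remaining 4 contribute 0. Total contributed: 104.
Player 4 keeps 52 and receives 5.6 × 104 × 4/36 = 64.71 from the shared-notes effort, for a payoff of 116.71.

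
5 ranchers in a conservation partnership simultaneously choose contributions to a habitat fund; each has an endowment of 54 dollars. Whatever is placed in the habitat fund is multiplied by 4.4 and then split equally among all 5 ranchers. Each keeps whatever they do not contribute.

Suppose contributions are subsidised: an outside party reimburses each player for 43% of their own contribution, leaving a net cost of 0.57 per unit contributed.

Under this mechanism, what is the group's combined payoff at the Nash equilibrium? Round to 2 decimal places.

The effective private return per unit is now (4.4/5) / 0.57 = 1.5439 > 1, so every player's dominant strategy flips to full contribution.
So the Nash equilibrium is full contribution by all 5; the group earns 5 × (54 × 0.43 + 4.4 × 54) = 1304.10.

1304.10 dollars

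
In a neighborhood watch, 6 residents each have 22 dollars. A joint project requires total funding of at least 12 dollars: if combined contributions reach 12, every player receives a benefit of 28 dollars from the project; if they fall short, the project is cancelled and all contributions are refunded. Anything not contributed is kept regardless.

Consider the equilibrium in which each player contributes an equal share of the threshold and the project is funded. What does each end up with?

48 dollars

Equal share of the threshold: 12/6 = 2.
At this profile no one gains by cutting their contribution: any cut drops the total below 12, the project is cancelled, contributions are refunded, and the deviator ends with 22, which is less than 22 − 2 + 28 = 48. Contributing more than 2 just wastes the excess. So contributing exactly 2 is a best response.
Each player's payoff: 22 − 2 + 28 = 48.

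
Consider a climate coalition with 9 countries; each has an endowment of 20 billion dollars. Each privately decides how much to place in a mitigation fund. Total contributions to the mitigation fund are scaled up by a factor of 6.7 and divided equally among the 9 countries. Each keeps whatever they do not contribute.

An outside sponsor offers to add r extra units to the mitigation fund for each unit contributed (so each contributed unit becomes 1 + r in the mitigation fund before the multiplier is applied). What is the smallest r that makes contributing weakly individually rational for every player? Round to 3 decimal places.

With matching at rate r, one contributed unit becomes (1 + r) in the mitigation fund and returns 6.7 × (1 + r) / 9 to the contributor.
Setting this equal to 1: 1 + r = 9/6.7 = 1.3433.
So the minimum matching rate is r = 1.3433 − 1 = 0.343.

0.343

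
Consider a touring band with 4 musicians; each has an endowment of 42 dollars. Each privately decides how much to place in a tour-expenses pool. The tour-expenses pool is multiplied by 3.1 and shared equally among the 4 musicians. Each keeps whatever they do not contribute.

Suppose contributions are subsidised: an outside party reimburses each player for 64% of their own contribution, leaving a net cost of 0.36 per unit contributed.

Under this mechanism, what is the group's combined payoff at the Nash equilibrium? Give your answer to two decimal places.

628.32 dollars

With the mechanism, a contributed unit returns (3.1/4) / 0.36 = 2.1528 per unit of net cost to the contributor — now above 1 — so contributing fully is weakly dominant for every player.
At the Nash equilibrium everyone contributes 42. Group total payoff = 4 × (42 × 0.64 + 3.1 × 42) = 628.32.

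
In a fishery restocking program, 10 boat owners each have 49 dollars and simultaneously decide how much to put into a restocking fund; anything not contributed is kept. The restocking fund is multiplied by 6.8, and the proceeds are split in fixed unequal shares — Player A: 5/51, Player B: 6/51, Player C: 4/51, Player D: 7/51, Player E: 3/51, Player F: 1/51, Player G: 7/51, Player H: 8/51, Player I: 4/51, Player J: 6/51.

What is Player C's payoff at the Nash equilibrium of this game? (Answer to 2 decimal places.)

75.13 dollars

A player with share s gets back 6.8·s per unit contributed, so full contribution is dominant for anyone with s > 1/6.8 = 0.1471 and zero contribution is dominant for anyone below.
Player H alone (share 8/51) is above the threshold, contributing 49; the remaining 9 contribute 0. Total contributed: 49.
Player C keeps 49 and receives 6.8 × 49 × 4/51 = 26.13 from the restocking fund, for a payoff of 75.13.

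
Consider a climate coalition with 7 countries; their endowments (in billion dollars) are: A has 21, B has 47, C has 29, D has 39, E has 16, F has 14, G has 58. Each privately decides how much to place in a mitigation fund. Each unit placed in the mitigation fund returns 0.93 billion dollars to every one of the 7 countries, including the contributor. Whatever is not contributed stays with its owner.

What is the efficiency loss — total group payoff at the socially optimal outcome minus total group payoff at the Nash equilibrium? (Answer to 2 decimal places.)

The private return per contributed unit is 0.93 < 1 for everyone, so the Nash equilibrium is zero contribution and the group total is Σ E_j = 21 + 47 + 29 + 39 + 16 + 14 + 58 = 224.
Each contributed unit returns 6.510 to the group, so the social optimum is full contribution by everyone: group total = 6.510 × 224 = 1458.24.
Efficiency loss = (6.510 − 1) × 224 = 1234.24.

1234.24 billion dollars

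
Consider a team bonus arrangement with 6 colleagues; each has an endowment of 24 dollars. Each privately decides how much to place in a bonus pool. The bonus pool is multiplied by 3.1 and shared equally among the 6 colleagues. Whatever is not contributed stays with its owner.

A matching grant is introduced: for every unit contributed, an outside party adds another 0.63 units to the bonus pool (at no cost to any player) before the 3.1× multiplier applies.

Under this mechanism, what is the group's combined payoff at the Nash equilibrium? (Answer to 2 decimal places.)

The effective private return is 3.1 × 1.63 / 6 = 0.8422, which is still under 1, so the mechanism doesn't change anyone's dominant strategy: zero contribution.
At the Nash equilibrium no one contributes; group total payoff = 6 × 24 = 144.

144.00 dollars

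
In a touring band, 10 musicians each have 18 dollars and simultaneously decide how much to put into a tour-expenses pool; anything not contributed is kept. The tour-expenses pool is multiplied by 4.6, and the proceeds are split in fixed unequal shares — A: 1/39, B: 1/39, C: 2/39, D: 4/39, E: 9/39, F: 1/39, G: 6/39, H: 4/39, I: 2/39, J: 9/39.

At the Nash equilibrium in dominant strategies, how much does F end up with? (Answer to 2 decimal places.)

For player j, contributing a unit is worthwhile iff 4.6 × (j's share) ≥ 1, i.e. iff j's share is at least 0.2174.
E and J are above the threshold, contributing 18 each; the remaining 8 contribute 0. Total contributed: 36.
F keeps 18 and receives 4.6 × 36 × 1/39 = 4.25 from the tour-expenses pool, for a payoff of 22.25.

22.25 dollars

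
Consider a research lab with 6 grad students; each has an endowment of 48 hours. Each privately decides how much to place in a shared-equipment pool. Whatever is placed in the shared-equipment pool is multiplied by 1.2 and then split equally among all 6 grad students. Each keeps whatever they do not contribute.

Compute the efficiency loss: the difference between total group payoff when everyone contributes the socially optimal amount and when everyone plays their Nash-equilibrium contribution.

57.60 hours

Each contributed unit returns 1.2/6 = 0.2000 to its contributor — below 1 — so contributing 0 is dominant for every player. At the Nash equilibrium everyone keeps their 48, and the group total is 6 × 48 = 288.
Each contributed unit returns 1.200 to the group as a whole (0.2000 to each of 6 players), which exceeds 1, so the social optimum is full contribution: group total = 1.200 × 288 = 345.60.
Efficiency loss = 345.60 − 288 = 57.60.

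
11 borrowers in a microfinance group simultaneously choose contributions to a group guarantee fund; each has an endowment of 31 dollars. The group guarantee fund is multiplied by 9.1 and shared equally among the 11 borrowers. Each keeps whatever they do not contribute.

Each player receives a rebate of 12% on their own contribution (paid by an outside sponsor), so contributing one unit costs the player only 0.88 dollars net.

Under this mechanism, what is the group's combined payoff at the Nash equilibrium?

The effective private return is (9.1/11) / 0.88 = 0.9401, which is still under 1, so the mechanism doesn't change anyone's dominant strategy: zero contribution.
At the Nash equilibrium no one contributes; group total payoff = 11 × 31 = 341.

341.00 dollars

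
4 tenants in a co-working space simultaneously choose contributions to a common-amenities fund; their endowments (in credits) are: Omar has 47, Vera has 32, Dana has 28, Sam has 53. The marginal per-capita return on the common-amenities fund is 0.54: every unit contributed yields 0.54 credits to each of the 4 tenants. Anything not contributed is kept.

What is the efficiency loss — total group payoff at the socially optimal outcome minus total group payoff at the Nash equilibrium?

185.60 credits

The private return per contributed unit is 0.54 < 1 for everyone, so the Nash equilibrium is zero contribution and the group total is Σ E_j = 47 + 32 + 28 + 53 = 160.
Each contributed unit returns 2.160 to the group, so the social optimum is full contribution by everyone: group total = 2.160 × 160 = 345.60.
Efficiency loss = (2.160 − 1) × 160 = 185.60.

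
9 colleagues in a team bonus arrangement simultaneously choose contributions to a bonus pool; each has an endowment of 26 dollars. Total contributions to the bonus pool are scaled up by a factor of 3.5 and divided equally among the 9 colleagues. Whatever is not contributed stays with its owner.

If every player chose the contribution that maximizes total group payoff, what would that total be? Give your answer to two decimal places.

819.00 dollars

Each contributed unit returns 3.500 to the group as a whole (0.3889 to each of 9 players), which exceeds 1, so the social optimum is full contribution: group total = 3.500 × 234 = 819.00.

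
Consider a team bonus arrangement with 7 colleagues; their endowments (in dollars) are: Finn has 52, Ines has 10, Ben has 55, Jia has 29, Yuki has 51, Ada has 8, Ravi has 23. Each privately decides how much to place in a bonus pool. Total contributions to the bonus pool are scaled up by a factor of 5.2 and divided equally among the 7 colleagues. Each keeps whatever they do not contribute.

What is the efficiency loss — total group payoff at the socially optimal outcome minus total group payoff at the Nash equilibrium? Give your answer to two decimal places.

957.60 dollars

The private return per contributed unit is 5.2/7 = 0.7429 < 1 for every player regardless of endowment, so the Nash equilibrium is zero contribution and the group total is Σ E_j = 52 + 10 + 55 + 29 + 51 + 8 + 23 = 228.
Each contributed unit returns 5.200 to the group, so the social optimum is full contribution by everyone: group total = 5.200 × 228 = 1185.60.
Efficiency loss = (5.200 − 1) × 228 = 957.60.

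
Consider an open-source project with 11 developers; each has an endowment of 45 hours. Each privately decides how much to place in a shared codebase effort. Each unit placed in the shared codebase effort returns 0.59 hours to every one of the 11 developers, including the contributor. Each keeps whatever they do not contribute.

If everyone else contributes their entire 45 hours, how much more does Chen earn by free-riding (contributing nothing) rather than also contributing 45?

Switching from a contribution of 45 to 0 lets Chen keep an extra 45 hours, but lowers the shared codebase effort by 45, which costs Chen their own share of that drop: 0.59 × 45 = 26.55.
Net gain = 45 − 26.55 = 18.45. The private return per contributed unit (0.59) is below 1, so free-riding is indeed the best response regardless of what the others do.

18.45 hours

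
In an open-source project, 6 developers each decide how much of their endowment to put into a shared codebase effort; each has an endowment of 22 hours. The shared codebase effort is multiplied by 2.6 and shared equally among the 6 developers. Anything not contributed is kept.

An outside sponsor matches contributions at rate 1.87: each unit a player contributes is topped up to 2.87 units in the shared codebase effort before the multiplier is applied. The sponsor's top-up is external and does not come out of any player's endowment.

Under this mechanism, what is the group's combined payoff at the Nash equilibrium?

984.98 hours

With the mechanism, a contributed unit returns 2.6 × 2.87 / 6 = 1.2437 per unit of net cost to the contributor — now above 1 — so contributing fully is weakly dominant for every player.
At the Nash equilibrium everyone contributes 22. Group total payoff = 2.6 × 2.87 × 132 = 984.98.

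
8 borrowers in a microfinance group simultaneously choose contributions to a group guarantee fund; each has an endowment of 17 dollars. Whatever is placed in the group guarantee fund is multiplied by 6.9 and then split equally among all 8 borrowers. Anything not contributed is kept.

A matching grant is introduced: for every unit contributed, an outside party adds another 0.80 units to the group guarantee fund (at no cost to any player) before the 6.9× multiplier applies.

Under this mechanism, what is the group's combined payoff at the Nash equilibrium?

With the mechanism, a contributed unit returns 6.9 × 1.80 / 8 = 1.5525 per unit of net cost to the contributor — now above 1 — so contributing fully is weakly dominant for every player.
So the Nash equilibrium is full contribution by all 8; the group earns 6.9 × 1.80 × 136 = 1689.12.

1689.12 dollars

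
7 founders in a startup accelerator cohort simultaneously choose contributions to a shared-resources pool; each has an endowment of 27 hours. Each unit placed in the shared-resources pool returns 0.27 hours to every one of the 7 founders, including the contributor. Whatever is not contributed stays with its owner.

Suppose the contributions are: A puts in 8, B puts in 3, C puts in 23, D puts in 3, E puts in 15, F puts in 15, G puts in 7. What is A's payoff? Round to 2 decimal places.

Total contributed: 8 + 3 + 23 + 3 + 15 + 15 + 7 = 74.
Each receives 0.27 × 74 = 19.98 from the shared-resources pool.
A keeps 27 − 8 = 19, so A's payoff is 19 + 19.98 = 38.98.

38.98 hours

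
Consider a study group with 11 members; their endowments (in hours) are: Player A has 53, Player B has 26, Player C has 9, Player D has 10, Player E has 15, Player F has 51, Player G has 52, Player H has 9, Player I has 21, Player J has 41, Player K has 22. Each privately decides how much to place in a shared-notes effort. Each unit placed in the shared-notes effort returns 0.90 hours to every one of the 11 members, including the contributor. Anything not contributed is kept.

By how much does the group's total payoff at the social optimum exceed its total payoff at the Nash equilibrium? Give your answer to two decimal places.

2750.10 hours

The private return per contributed unit is 0.90 < 1 for everyone, so the Nash equilibrium is zero contribution and the group total is Σ E_j = 53 + 26 + 9 + 10 + 15 + 51 + 52 + 9 + 21 + 41 + 22 = 309.
Each contributed unit returns 9.900 to the group, so the social optimum is full contribution by everyone: group total = 9.900 × 309 = 3059.10.
Efficiency loss = (9.900 − 1) × 309 = 2750.10.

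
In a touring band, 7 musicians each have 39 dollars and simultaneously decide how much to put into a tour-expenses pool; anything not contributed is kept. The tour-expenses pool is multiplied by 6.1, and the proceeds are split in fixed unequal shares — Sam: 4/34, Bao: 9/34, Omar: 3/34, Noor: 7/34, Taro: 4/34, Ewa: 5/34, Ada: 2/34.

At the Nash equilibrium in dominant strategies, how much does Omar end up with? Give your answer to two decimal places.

80.98 dollars

A player with share s gets back 6.1·s per unit contributed, so full contribution is dominant for anyone with s > 1/6.1 = 0.1639 and zero contribution is dominant for anyone below.
The shares above 0.1639 belong to Bao and Noor, contributing 39 each; the remaining 5 contribute 0. Total contributed: 78.
Omar keeps 39 and receives 6.1 × 78 × 3/34 = 41.98 from the tour-expenses pool, for a payoff of 80.98.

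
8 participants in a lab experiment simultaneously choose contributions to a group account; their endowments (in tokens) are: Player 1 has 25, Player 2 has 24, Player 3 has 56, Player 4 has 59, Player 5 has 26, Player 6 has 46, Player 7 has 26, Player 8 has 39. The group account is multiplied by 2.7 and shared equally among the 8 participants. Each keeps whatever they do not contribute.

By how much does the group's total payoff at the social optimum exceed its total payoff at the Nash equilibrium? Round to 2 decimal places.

The private return per contributed unit is 2.7/8 = 0.3375 < 1 for every player regardless of endowment, so the Nash equilibrium is zero contribution and the group total is Σ E_j = 25 + 24 + 56 + 59 + 26 + 46 + 26 + 39 = 301.
Each contributed unit returns 2.700 to the group, so the social optimum is full contribution by everyone: group total = 2.700 × 301 = 812.70.
Efficiency loss = (2.700 − 1) × 301 = 511.70.

511.70 tokens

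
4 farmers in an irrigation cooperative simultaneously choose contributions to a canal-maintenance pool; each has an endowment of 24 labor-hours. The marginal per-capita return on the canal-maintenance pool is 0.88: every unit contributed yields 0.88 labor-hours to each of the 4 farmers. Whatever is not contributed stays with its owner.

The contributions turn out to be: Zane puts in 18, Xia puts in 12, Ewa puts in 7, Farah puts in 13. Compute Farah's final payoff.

Total contributed: 18 + 12 + 7 + 13 = 50.
Each receives 0.88 × 50 = 44.00 from the canal-maintenance pool.
Farah keeps 24 − 13 = 11, so Farah's payoff is 11 + 44.00 = 55.00.

55.00 labor-hours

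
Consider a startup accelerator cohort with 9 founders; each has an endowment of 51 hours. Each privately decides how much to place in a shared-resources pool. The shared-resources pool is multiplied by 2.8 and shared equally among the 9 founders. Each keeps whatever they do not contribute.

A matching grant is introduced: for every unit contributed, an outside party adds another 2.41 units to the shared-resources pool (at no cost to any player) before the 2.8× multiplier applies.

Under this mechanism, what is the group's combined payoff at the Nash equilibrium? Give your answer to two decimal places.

Under the mechanism each unit contributed yields 2.8 × 3.41 / 9 = 1.0609 back to its contributor per unit of net cost, which exceeds 1, making full contribution the dominant choice for everyone.
At the Nash equilibrium everyone contributes 51. Group total payoff = 2.8 × 3.41 × 459 = 4382.53.

4382.53 hours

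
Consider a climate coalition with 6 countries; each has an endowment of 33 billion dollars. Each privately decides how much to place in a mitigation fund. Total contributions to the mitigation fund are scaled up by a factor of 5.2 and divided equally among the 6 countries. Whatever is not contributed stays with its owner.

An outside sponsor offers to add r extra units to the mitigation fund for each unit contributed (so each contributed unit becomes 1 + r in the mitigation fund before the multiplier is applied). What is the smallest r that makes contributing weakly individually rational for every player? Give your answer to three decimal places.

With matching at rate r, one contributed unit becomes (1 + r) in the mitigation fund and returns 5.2 × (1 + r) / 6 to the contributor.
Setting this equal to 1: 1 + r = 6/5.2 = 1.1538.
So the minimum matching rate is r = 1.1538 − 1 = 0.154.

0.154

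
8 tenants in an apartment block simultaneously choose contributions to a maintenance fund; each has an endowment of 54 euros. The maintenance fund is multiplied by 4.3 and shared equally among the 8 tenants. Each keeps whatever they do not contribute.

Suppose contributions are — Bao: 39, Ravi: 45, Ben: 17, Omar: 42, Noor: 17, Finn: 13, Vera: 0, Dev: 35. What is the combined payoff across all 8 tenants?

1118.40 euros

Total contributed: 39 + 45 + 17 + 42 + 17 + 13 + 0 + 35 = 208; total kept: 8 × 54 − 208 = 224.
The maintenance fund pays out 4.3 × 208 = 894.40 in aggregate.
Group total = 224 + 894.40 = 1118.40.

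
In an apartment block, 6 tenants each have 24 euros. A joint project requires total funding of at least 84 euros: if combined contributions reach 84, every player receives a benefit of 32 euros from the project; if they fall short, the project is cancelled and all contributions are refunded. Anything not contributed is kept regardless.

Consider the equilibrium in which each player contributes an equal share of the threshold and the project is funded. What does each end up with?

42 euros

Equal share of the threshold: 84/6 = 14.
At this profile no one gains by cutting their contribution: any cut drops the total below 84, the project is cancelled, contributions are refunded, and the deviator ends with 24, which is less than 24 − 14 + 32 = 42. Contributing more than 14 just wastes the excess. So contributing exactly 14 is a best response.
Each player's payoff: 24 − 14 + 32 = 42.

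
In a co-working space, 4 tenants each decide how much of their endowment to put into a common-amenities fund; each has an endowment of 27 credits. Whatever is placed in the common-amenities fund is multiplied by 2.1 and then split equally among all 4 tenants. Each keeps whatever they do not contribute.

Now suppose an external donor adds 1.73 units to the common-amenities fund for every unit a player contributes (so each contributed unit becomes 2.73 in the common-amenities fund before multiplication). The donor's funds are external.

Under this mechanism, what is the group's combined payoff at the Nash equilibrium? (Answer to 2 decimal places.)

The effective private return per unit is now 2.1 × 2.73 / 4 = 1.4333 > 1, so every player's dominant strategy flips to full contribution.
So the Nash equilibrium is full contribution by all 4; the group earns 2.1 × 2.73 × 108 = 619.16.

619.16 credits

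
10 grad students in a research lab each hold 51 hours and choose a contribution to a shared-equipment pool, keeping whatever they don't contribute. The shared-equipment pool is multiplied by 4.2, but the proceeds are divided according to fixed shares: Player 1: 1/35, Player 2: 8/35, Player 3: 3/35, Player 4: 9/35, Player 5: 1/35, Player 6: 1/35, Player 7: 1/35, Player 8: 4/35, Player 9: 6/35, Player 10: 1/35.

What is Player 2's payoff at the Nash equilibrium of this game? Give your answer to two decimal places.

99.96 hours

For player j, contributing a unit is worthwhile iff 4.2 × (j's share) ≥ 1, i.e. iff j's share is at least 0.2381.
The only share above 0.2381 is Player 4's 9/35, contributing 51; the remaining 9 contribute 0. Total contributed: 51.
Player 2 keeps 51 and receives 4.2 × 51 × 8/35 = 48.96 from the shared-equipment pool, for a payoff of 99.96.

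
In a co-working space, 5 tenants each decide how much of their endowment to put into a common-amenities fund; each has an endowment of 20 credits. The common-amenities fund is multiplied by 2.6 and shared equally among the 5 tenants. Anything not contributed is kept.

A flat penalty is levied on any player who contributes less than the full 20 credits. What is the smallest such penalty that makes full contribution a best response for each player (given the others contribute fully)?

Given the others contribute fully, the best deviation is to contribute 0 (any partial contribution still incurs the fine and gives up units whose private return 0.5200 is below 1).
Deviating from 20 to 0 saves 20 credits but forfeits the deviator's share of the drop in the common-amenities fund: 2.6/5 × 20 = 10.40.
So the deviation gain is 20 − 10.40 = 9.60, and the fine must be at least 9.60 credits to wipe it out.

9.60 credits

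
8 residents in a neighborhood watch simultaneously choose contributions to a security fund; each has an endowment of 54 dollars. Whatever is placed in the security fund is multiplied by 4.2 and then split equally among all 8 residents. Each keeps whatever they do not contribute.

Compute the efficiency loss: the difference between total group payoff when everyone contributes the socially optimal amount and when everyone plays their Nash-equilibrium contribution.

Each contributed unit returns 4.2/8 = 0.5250 to its contributor — below 1 — so contributing 0 is dominant for every player. At the Nash equilibrium everyone keeps their 54, and the group total is 8 × 54 = 432.
Each contributed unit returns 4.200 to the group as a whole (0.5250 to each of 8 players), which exceeds 1, so the social optimum is full contribution: group total = 4.200 × 432 = 1814.40.
Efficiency loss = 1814.40 − 432 = 1382.40.

1382.40 dollars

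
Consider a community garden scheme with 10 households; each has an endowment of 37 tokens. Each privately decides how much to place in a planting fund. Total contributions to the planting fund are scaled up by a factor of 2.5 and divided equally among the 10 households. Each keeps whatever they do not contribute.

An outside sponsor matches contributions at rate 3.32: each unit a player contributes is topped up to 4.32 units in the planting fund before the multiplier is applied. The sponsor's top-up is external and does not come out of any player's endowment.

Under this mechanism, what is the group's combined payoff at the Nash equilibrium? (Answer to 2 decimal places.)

3996.00 tokens

With the mechanism, a contributed unit returns 2.5 × 4.32 / 10 = 1.0800 per unit of net cost to the contributor — now above 1 — so contributing fully is weakly dominant for every player.
So the Nash equilibrium is full contribution by all 10; the group earns 2.5 × 4.32 × 370 = 3996.00.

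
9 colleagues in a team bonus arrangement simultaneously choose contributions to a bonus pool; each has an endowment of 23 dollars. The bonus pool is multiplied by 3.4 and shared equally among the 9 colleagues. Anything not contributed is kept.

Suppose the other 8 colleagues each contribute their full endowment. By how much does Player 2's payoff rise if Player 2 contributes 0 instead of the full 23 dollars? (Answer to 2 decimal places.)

14.31 dollars

Switching from a contribution of 23 to 0 lets Player 2 keep an extra 23 dollars, but lowers the bonus pool by 23, which costs Player 2 their own share of that drop: 3.4/9 × 23 = 8.69.
Net gain = 23 − 8.69 = 14.31. The private return per contributed unit (0.3778) is below 1, so free-riding is indeed the best response regardless of what the others do.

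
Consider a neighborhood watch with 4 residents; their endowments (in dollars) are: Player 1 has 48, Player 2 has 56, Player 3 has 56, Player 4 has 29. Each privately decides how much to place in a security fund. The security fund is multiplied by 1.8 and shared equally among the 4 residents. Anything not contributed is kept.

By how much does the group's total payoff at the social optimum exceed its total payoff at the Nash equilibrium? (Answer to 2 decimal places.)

The private return per contributed unit is 1.8/4 = 0.4500 < 1 for every player regardless of endowment, so the Nash equilibrium is zero contribution and the group total is Σ E_j = 48 + 56 + 56 + 29 = 189.
Each contributed unit returns 1.800 to the group, so the social optimum is full contribution by everyone: group total = 1.800 × 189 = 340.20.
Efficiency loss = (1.800 − 1) × 189 = 151.20.

151.20 dollars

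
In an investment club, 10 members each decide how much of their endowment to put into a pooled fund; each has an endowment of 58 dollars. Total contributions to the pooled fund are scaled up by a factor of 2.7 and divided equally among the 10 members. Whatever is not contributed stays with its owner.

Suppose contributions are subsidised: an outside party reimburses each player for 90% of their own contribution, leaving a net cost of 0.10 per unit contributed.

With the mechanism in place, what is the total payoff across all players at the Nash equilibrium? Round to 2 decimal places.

The effective private return per unit is now (2.7/10) / 0.10 = 2.7000 > 1, so every player's dominant strategy flips to full contribution.
So the Nash equilibrium is full contribution by all 10; the group earns 10 × (58 × 0.90 + 2.7 × 58) = 2088.00.

2088.00 dollars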